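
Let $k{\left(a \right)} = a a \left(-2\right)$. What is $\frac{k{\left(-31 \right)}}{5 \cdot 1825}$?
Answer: $- \frac{1922}{9125} \approx -0.21063$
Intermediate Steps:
$k{\left(a \right)} = - 2 a^{2}$ ($k{\left(a \right)} = a^{2} \left(-2\right) = - 2 a^{2}$)
$\frac{k{\left(-31 \right)}}{5 \cdot 1825} = \frac{\left(-2\right) \left(-31\right)^{2}}{5 \cdot 1825} = \frac{\left(-2\right) 961}{9125} = \left(-1922\right) \frac{1}{9125} = - \frac{1922}{9125}$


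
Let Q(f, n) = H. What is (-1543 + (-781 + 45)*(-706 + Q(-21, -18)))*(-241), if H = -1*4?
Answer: -125565097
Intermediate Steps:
H = -4
Q(f, n) = -4
(-1543 + (-781 + 45)*(-706 + Q(-21, -18)))*(-241) = (-1543 + (-781 + 45)*(-706 - 4))*(-241) = (-1543 - 736*(-710))*(-241) = (-1543 + 522560)*(-241) = 521017*(-241) = -125565097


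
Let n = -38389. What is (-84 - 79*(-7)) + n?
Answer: -37920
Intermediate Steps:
(-84 - 79*(-7)) + n = (-84 - 79*(-7)) - 38389 = (-84 + 553) - 38389 = 469 - 38389 = -37920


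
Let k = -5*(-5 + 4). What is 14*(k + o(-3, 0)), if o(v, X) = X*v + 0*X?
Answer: 70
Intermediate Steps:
o(v, X) = X*v (o(v, X) = X*v + 0 = X*v)
k = 5 (k = -5*(-1) = 5)
14*(k + o(-3, 0)) = 14*(5 + 0*(-3)) = 14*(5 + 0) = 14*5 = 70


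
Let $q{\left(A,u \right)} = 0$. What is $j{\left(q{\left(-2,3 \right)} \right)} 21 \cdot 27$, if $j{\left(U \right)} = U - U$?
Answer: $0$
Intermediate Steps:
$j{\left(U \right)} = 0$
$j{\left(q{\left(-2,3 \right)} \right)} 21 \cdot 27 = 0 \cdot 21 \cdot 27 = 0 \cdot 27 = 0$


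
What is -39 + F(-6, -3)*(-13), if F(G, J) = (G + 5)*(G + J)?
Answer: -156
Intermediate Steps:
F(G, J) = (5 + G)*(G + J)
-39 + F(-6, -3)*(-13) = -39 + ((-6)² + 5*(-6) + 5*(-3) - 6*(-3))*(-13) = -39 + (36 - 30 - 15 + 18)*(-13) = -39 + 9*(-13) = -39 - 117 = -156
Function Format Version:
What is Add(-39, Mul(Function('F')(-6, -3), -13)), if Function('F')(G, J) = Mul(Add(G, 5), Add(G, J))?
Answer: -156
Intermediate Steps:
Function('F')(G, J) = Mul(Add(5, G), Add(G, J))
Add(-39, Mul(Function('F')(-6, -3), -13)) = Add(-39, Mul(Add(Pow(-6, 2), Mul(5, -6), Mul(5, -3), Mul(-6, -3)), -13)) = Add(-39, Mul(Add(36, -30, -15, 18), -13)) = Add(-39, Mul(9, -13)) = Add(-39, -117) = -156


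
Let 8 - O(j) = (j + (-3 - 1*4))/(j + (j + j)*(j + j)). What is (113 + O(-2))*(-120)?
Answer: -102180/7 ≈ -14597.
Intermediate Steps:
O(j) = 8 - (-7 + j)/(j + 4*j²) (O(j) = 8 - (j + (-3 - 1*4))/(j + (j + j)*(j + j)) = 8 - (j + (-3 - 4))/(j + (2*j)*(2*j)) = 8 - (j - 7)/(j + 4*j²) = 8 - (-7 + j)/(j + 4*j²))
(113 + O(-2))*(-120) = (113 + (7 + 7*(-2) + 32*(-2)²)/((-2)*(1 + 4*(-2))))*(-120) = (113 - (7 - 14 + 32*4)/(2*(1 - 8)))*(-120) = (113 - ½*(7 - 14 + 128)/(-7))*(-120) = (113 - ½*(-⅐)*121)*(-120) = (113 + 121/14)*(-120) = (1703/14)*(-120) = -102180/7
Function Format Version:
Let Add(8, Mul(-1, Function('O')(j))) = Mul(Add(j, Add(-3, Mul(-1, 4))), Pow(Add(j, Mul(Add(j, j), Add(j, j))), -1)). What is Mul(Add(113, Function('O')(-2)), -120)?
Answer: Rational(-102180, 7) ≈ -14597.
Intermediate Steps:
Function('O')(j) = Add(8, Mul(-1, Pow(Add(j, Mul(4, Pow(j, 2))), -1), Add(-7, j))) (Function('O')(j) = Add(8, Mul(-1, Mul(Add(j, Add(-3, Mul(-1, 4))), Pow(Add(j, Mul(Add(j, j), Add(j, j))), -1)))) = Add(8, Mul(-1, Mul(Add(j, Add(-3, -4)), Pow(Add(j, Mul(Mul(2, j), Mul(2, j))), -1)))) = Add(8, Mul(-1, Mul(Add(j, -7), Pow(Add(j, Mul(4, Pow(j, 2))), -1)))) = Add(8, Mul(-1, Mul(Add(-7, j), Pow(Add(j, Mul(4, Pow(j, 2))), -1)))) = Add(8, Mul(-1, Mul(Pow(Add(j, Mul(4, Pow(j, 2))), -1), Add(-7, j)))) = Add(8, Mul(-1, Pow(Add(j, Mul(4, Pow(j, 2))), -1), Add(-7, j))))
Mul(Add(113, Function('O')(-2)), -120) = Mul(Add(113, Mul(Pow(-2, -1), Pow(Add(1, Mul(4, -2)), -1), Add(7, Mul(7, -2), Mul(32, Pow(-2, 2))))), -120) = Mul(Add(113, Mul(Rational(-1, 2), Pow(Add(1, -8), -1), Add(7, -14, Mul(32, 4)))), -120) = Mul(Add(113, Mul(Rational(-1, 2), Pow(-7, -1), Add(7, -14, 128))), -120) = Mul(Add(113, Mul(Rational(-1, 2), Rational(-1, 7), 121)), -120) = Mul(Add(113, Rational(121, 14)), -120) = Mul(Rational(1703, 14), -120) = Rational(-102180, 7)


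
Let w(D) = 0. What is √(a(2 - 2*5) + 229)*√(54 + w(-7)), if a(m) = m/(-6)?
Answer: 3*√1382 ≈ 111.53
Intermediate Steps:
a(m) = -m/6 (a(m) = m*(-⅙) = -m/6)
√(a(2 - 2*5) + 229)*√(54 + w(-7)) = √(-(2 - 2*5)/6 + 229)*√(54 + 0) = √(-(2 - 10)/6 + 229)*√54 = √(-⅙*(-8) + 229)*(3*√6) = √(4/3 + 229)*(3*√6) = √(691/3)*(3*√6) = (√2073/3)*(3*√6) = 3*√1382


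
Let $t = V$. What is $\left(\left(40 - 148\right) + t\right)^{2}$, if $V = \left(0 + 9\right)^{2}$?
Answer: $729$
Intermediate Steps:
$V = 81$ ($V = 9^{2} = 81$)
$t = 81$
$\left(\left(40 - 148\right) + t\right)^{2} = \left(\left(40 - 148\right) + 81\right)^{2} = \left(-108 + 81\right)^{2} = \left(-27\right)^{2} = 729$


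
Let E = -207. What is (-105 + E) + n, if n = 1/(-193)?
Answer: -60217/193 ≈ -312.01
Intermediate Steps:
n = -1/193 ≈ -0.0051813
(-105 + E) + n = (-105 - 207) - 1/193 = -312 - 1/193 = -60217/193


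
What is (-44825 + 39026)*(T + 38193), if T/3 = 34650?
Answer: -824287257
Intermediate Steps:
T = 103950 (T = 3*34650 = 103950)
(-44825 + 39026)*(T + 38193) = (-44825 + 39026)*(103950 + 38193) = -5799*142143 = -824287257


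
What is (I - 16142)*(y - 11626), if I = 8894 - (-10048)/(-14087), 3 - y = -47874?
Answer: -3701684732624/14087 ≈ -2.6277e+8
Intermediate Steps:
y = 47877 (y = 3 - 1*(-47874) = 3 + 47874 = 47877)
I = 125279730/14087 (I = 8894 - (-10048)*(-1)/14087 = 8894 - 1*10048/14087 = 8894 - 10048/14087 = 125279730/14087 ≈ 8893.3)
(I - 16142)*(y - 11626) = (125279730/14087 - 16142)*(47877 - 11626) = -102112624/14087*36251 = -3701684732624/14087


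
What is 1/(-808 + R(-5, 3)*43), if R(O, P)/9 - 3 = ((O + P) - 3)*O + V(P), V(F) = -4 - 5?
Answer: 1/6545 ≈ 0.00015279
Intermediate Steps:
V(F) = -9
R(O, P) = -54 + 9*O*(-3 + O + P) (R(O, P) = 27 + 9*(((O + P) - 3)*O - 9) = 27 + 9*((-3 + O + P)*O - 9) = 27 + 9*(O*(-3 + O + P) - 9) = 27 + 9*(-9 + O*(-3 + O + P)) = 27 + (-81 + 9*O*(-3 + O + P)) = -54 + 9*O*(-3 + O + P))
1/(-808 + R(-5, 3)*43) = 1/(-808 + (-54 - 27*(-5) + 9*(-5)² + 9*(-5)*3)*43) = 1/(-808 + (-54 + 135 + 9*25 - 135)*43) = 1/(-808 + (-54 + 135 + 225 - 135)*43) = 1/(-808 + 171*43) = 1/(-808 + 7353) = 1/6545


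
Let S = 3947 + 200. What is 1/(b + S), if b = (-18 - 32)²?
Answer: 1/6647 ≈ 0.00015044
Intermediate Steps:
b = 2500 (b = (-50)² = 2500)
S = 4147
1/(b + S) = 1/(2500 + 4147) = 1/6647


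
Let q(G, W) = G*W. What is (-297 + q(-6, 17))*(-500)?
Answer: 199500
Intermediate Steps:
(-297 + q(-6, 17))*(-500) = (-297 - 6*17)*(-500) = (-297 - 102)*(-500) = -399*(-500) = 199500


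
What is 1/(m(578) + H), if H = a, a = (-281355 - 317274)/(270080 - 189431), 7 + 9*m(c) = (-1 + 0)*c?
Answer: -26883/1946938 ≈ -0.013808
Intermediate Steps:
m(c) = -7/9 - c/9 (m(c) = -7/9 + ((-1 + 0)*c)/9 = -7/9 + (-c)/9 = -7/9 - c/9)
a = -199543/26883 (a = -598629/80649 = -598629*1/80649 = -199543/26883 ≈ -7.4226)
H = -199543/26883 ≈ -7.4226
1/(m(578) + H) = 1/((-7/9 - ⅑*578) - 199543/26883) = 1/((-7/9 - 578/9) - 199543/26883) = 1/(-65 - 199543/26883) = 1/(-1946938/26883) = -26883/1946938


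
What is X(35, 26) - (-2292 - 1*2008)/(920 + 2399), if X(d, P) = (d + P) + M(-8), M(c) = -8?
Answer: 180207/3319 ≈ 54.296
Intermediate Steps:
X(d, P) = -8 + P + d (X(d, P) = (d + P) - 8 = (P + d) - 8 = -8 + P + d)
X(35, 26) - (-2292 - 1*2008)/(920 + 2399) = (-8 + 26 + 35) - (-2292 - 1*2008)/(920 + 2399) = 53 - (-2292 - 2008)/3319 = 53 - (-4300)/3319 = 53 - 1*(-4300/3319) = 53 + 4300/3319 = 180207/3319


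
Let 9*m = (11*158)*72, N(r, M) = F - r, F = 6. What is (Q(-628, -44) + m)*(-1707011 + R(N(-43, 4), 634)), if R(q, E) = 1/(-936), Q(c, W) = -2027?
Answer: -6325540933823/312 ≈ -2.0274e+10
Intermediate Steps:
N(r, M) = 6 - r
R(q, E) = -1/936
m = 13904 (m = ((11*158)*72)/9 = (1738*72)/9 = (⅑)*125136 = 13904)
(Q(-628, -44) + m)*(-1707011 + R(N(-43, 4), 634)) = (-2027 + 13904)*(-1707011 - 1/936) = 11877*(-1597762297/936) = -6325540933823/312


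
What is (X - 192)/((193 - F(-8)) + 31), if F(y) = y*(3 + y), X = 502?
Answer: 155/92 ≈ 1.6848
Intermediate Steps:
(X - 192)/((193 - F(-8)) + 31) = (502 - 192)/((193 - (-8)*(3 - 8)) + 31) = 310/((193 - (-8)*(-5)) + 31) = 310/((193 - 1*40) + 31) = 310/((193 - 40) + 31) = 310/(153 + 31) = 310/184 = 310*(1/184) = 155/92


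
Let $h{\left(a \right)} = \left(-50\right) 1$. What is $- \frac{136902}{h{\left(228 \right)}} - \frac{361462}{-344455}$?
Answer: $\frac{4717465151}{1722275} \approx 2739.1$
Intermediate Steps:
$h{\left(a \right)} = -50$
$- \frac{136902}{h{\left(228 \right)}} - \frac{361462}{-344455} = - \frac{136902}{-50} - \frac{361462}{-344455} = \left(-136902\right) \left(- \frac{1}{50}\right) - - \frac{361462}{344455} = \frac{68451}{25} + \frac{361462}{344455} = \frac{4717465151}{1722275}$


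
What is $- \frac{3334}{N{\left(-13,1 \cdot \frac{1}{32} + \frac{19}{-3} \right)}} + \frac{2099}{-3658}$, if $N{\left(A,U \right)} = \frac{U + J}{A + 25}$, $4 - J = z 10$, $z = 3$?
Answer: $\frac{14043020345}{11343458} \approx 1238.0$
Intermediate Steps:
$J = -26$ ($J = 4 - 3 \cdot 10 = 4 - 30 = -26$)
$N{\left(A,U \right)} = \frac{-26 + U}{25 + A}$ ($N{\left(A,U \right)} = \frac{U - 26}{A + 25} = \frac{-26 + U}{25 + A}$)
$- \frac{3334}{N{\left(-13,1 \cdot \frac{1}{32} + \frac{19}{-3} \right)}} + \frac{2099}{-3658} = - \frac{3334}{\frac{1}{25 - 13} \left(-26 + \left(1 \cdot \frac{1}{32} + \frac{19}{-3}\right)\right)} + \frac{2099}{-3658} = - \frac{3334}{\frac{1}{12} \left(-26 + \left(1 \cdot \frac{1}{32} + 19 \left(- \frac{1}{3}\right)\right)\right)} + 2099 \left(- \frac{1}{3658}\right) = - \frac{3334}{\frac{1}{12} \left(-26 + \left(\frac{1}{32} - \frac{19}{3}\right)\right)} - \frac{2099}{3658} = - \frac{3334}{\frac{1}{12} \left(-26 - \frac{605}{96}\right)} - \frac{2099}{3658} = - \frac{3334}{\frac{1}{12} \left(- \frac{3101}{96}\right)} - \frac{2099}{3658} = - \frac{3334}{- \frac{3101}{1152}} - \frac{2099}{3658} = \left(-3334\right) \left(- \frac{1152}{3101}\right) - \frac{2099}{3658} = \frac{3840768}{3101} - \frac{2099}{3658} = \frac{14043020345}{11343458}$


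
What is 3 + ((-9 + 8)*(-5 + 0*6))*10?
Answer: 53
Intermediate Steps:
3 + ((-9 + 8)*(-5 + 0*6))*10 = 3 - (-5 + 0)*10 = 3 - 1*(-5)*10 = 3 + 5*10 = 3 + 50 = 53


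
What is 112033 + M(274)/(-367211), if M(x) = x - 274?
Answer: 112033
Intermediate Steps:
M(x) = -274 + x
112033 + M(274)/(-367211) = 112033 + (-274 + 274)/(-367211) = 112033 + 0*(-1/367211) = 112033 + 0 = 112033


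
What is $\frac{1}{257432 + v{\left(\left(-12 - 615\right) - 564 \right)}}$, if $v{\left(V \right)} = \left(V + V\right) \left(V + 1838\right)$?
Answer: $- \frac{1}{1283722} \approx -7.7898 \cdot 10^{-7}$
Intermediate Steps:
$v{\left(V \right)} = 2 V \left(1838 + V\right)$
$\frac{1}{257432 + v{\left(\left(-12 - 615\right) - 564 \right)}} = \frac{1}{257432 + 2 \left(\left(-12 - 615\right) - 564\right) \left(1838 - 1191\right)} = \frac{1}{257432 + 2 \left(-627 - 564\right) \left(1838 - 1191\right)} = \frac{1}{257432 + 2 \left(-1191\right) \left(1838 - 1191\right)} = \frac{1}{257432 + 2 \left(-1191\right) 647} = \frac{1}{257432 - 1541154} = \frac{1}{-1283722} = - \frac{1}{1283722}$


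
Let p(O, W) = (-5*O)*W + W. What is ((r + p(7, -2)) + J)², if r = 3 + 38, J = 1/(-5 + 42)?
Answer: 16273156/1369 ≈ 11887.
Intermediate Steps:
J = 1/37 ≈ 0.027027
r = 41
p(O, W) = W - 5*O*W (p(O, W) = -5*O*W + W = W - 5*O*W)
((r + p(7, -2)) + J)² = ((41 - 2*(1 - 5*7)) + 1/37)² = ((41 - 2*(1 - 35)) + 1/37)² = ((41 - 2*(-34)) + 1/37)² = ((41 + 68) + 1/37)² = (109 + 1/37)² = (4034/37)² = 16273156/1369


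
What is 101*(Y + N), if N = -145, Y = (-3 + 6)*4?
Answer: -13433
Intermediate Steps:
Y = 12 (Y = 3*4 = 12)
101*(Y + N) = 101*(12 - 145) = 101*(-133) = -13433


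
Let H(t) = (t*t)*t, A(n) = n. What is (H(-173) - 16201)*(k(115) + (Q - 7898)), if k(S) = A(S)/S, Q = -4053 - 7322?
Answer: 100097187696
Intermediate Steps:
Q = -11375
H(t) = t³ (H(t) = t²*t = t³)
k(S) = 1 (k(S) = S/S = 1)
(H(-173) - 16201)*(k(115) + (Q - 7898)) = ((-173)³ - 16201)*(1 + (-11375 - 7898)) = (-5177717 - 16201)*(1 - 19273) = -5193918*(-19272) = 100097187696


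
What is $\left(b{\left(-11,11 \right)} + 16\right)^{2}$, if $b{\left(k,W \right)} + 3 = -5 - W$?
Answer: $9$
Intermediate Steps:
$b{\left(k,W \right)} = -8 - W$ ($b{\left(k,W \right)} = -3 - \left(5 + W\right) = -8 - W$)
$\left(b{\left(-11,11 \right)} + 16\right)^{2} = \left(\left(-8 - 11\right) + 16\right)^{2} = \left(-19 + 16\right)^{2} = \left(-3\right)^{2} = 9$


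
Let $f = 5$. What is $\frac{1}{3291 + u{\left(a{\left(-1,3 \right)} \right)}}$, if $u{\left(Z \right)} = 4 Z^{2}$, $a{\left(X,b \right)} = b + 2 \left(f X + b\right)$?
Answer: $\frac{1}{3295} \approx 0.00030349$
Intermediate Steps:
$a{\left(X,b \right)} = 3 b + 10 X$ ($a{\left(X,b \right)} = b + 2 \left(5 X + b\right) = b + 2 \left(b + 5 X\right) = b + \left(2 b + 10 X\right) = 3 b + 10 X$)
$\frac{1}{3291 + u{\left(a{\left(-1,3 \right)} \right)}} = \frac{1}{3291 + 4 \left(3 \cdot 3 + 10 \left(-1\right)\right)^{2}} = \frac{1}{3291 + 4 \left(9 - 10\right)^{2}} = \frac{1}{3291 + 4 \left(-1\right)^{2}} = \frac{1}{3291 + 4 \cdot 1} = \frac{1}{3291 + 4} = \frac{1}{3295}$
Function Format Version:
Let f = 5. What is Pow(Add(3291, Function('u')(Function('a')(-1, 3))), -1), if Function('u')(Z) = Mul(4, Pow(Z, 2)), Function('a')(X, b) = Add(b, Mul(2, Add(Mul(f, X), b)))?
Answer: Rational(1, 3295) ≈ 0.00030349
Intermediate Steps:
Function('a')(X, b) = Add(Mul(3, b), Mul(10, X)) (Function('a')(X, b) = Add(b, Mul(2, Add(Mul(5, X), b))) = Add(b, Mul(2, Add(b, Mul(5, X)))) = Add(b, Add(Mul(2, b), Mul(10, X))) = Add(Mul(3, b), Mul(10, X)))
Pow(Add(3291, Function('u')(Function('a')(-1, 3))), -1) = Pow(Add(3291, Mul(4, Pow(Add(Mul(3, 3), Mul(10, -1)), 2))), -1) = Pow(Add(3291, Mul(4, Pow(Add(9, -10), 2))), -1) = Pow(Add(3291, Mul(4, Pow(-1, 2))), -1) = Pow(Add(3291, Mul(4, 1)), -1) = Pow(Add(3291, 4), -1) = Pow(3295, -1) = Rational(1, 3295)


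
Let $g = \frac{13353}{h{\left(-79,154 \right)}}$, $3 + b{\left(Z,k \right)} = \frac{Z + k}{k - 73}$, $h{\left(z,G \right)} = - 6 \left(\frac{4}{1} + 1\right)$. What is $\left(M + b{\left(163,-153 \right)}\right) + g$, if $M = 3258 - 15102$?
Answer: $- \frac{13890123}{1130} \approx -12292.0$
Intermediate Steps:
$h{\left(z,G \right)} = -30$ ($h{\left(z,G \right)} = - 6 \left(4 \cdot 1 + 1\right) = - 6 \left(4 + 1\right) = \left(-6\right) 5 = -30$)
$b{\left(Z,k \right)} = -3 + \frac{Z + k}{-73 + k}$ ($b{\left(Z,k \right)} = -3 + \frac{Z + k}{k - 73} = -3 + \frac{Z + k}{-73 + k}$)
$g = - \frac{4451}{10}$ ($g = \frac{13353}{-30} = 13353 \left(- \frac{1}{30}\right) = - \frac{4451}{10} \approx -445.1$)
$M = -11844$
$\left(M + b{\left(163,-153 \right)}\right) + g = \left(-11844 + \frac{219 + 163 - -306}{-73 - 153}\right) - \frac{4451}{10} = \left(-11844 + \frac{219 + 163 + 306}{-226}\right) - \frac{4451}{10} = \left(-11844 - \frac{344}{113}\right) - \frac{4451}{10} = - \frac{1338716}{113} - \frac{4451}{10} = - \frac{13890123}{1130}$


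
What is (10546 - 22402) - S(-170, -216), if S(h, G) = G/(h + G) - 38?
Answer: -2280982/193 ≈ -11819.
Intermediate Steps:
S(h, G) = -38 + G/(G + h) (S(h, G) = G/(G + h) - 38 = -38 + G/(G + h))
(10546 - 22402) - S(-170, -216) = (10546 - 22402) - (-38*(-170) - 37*(-216))/(-216 - 170) = -11856 - (6460 + 7992)/(-386) = -11856 - (-1)*14452/386 = -11856 - 1*(-7226/193) = -11856 + 7226/193 = -2280982/193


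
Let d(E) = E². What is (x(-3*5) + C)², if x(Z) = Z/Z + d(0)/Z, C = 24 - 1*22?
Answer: 9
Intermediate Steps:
C = 2 (C = 24 - 22 = 2)
x(Z) = 1 (x(Z) = Z/Z + 0²/Z = 1 + 0/Z = 1 + 0 = 1)
(x(-3*5) + C)² = (1 + 2)² = 3² = 9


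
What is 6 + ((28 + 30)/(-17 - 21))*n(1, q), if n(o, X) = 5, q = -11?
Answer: -31/19 ≈ -1.6316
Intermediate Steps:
6 + ((28 + 30)/(-17 - 21))*n(1, q) = 6 + ((28 + 30)/(-17 - 21))*5 = 6 + (58/(-38))*5 = 6 + (58*(-1/38))*5 = 6 - 29/19*5 = 6 - 145/19 = -31/19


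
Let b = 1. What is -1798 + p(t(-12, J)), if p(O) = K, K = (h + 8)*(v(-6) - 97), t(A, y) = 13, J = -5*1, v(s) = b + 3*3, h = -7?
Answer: -1885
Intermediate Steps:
v(s) = 10 (v(s) = 1 + 3*3 = 1 + 9 = 10)
J = -5
K = -87 (K = (-7 + 8)*(10 - 97) = 1*(-87) = -87)
p(O) = -87
-1798 + p(t(-12, J)) = -1798 - 87 = -1885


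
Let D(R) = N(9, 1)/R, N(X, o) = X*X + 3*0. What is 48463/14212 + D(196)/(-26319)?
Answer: 5208258280/1527352981 ≈ 3.4100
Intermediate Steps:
N(X, o) = X² (N(X, o) = X² + 0 = X²)
D(R) = 81/R (D(R) = 9²/R = 81/R)
48463/14212 + D(196)/(-26319) = 48463/14212 + (81/196)/(-26319) = 48463*(1/14212) + (81*(1/196))*(-1/26319) = 48463/14212 + (81/196)*(-1/26319) = 48463/14212 - 27/1719508 = 5208258280/1527352981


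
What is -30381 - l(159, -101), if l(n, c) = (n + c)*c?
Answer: -24523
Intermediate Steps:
l(n, c) = c*(c + n) (l(n, c) = (c + n)*c = c*(c + n))
-30381 - l(159, -101) = -30381 - (-101)*(-101 + 159) = -30381 - (-101)*58 = -30381 - 1*(-5858) = -30381 + 5858 = -24523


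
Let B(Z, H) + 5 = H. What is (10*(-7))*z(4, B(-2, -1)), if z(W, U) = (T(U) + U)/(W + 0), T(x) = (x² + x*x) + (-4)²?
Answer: -1435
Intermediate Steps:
B(Z, H) = -5 + H
T(x) = 16 + 2*x² (T(x) = (x² + x²) + 16 = 2*x² + 16 = 16 + 2*x²)
z(W, U) = (16 + U + 2*U²)/W (z(W, U) = ((16 + 2*U²) + U)/(W + 0) = (16 + U + 2*U²)/W)
(10*(-7))*z(4, B(-2, -1)) = (10*(-7))*((16 + (-5 - 1) + 2*(-5 - 1)²)/4) = -35*(16 - 6 + 2*(-6)²)/2 = -35*(16 - 6 + 2*36)/2 = -35*(16 - 6 + 72)/2 = -35*82/2 = -70*41/2 = -1435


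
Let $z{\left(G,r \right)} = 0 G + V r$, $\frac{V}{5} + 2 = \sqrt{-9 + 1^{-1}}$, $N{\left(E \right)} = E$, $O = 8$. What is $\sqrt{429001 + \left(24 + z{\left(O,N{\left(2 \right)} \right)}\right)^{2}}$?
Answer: $\sqrt{428217 + 160 i \sqrt{2}} \approx 654.38 + 0.173 i$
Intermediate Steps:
$V = -10 + 10 i \sqrt{2}$ ($V = -10 + 5 \sqrt{-9 + 1^{-1}} = -10 + 5 \sqrt{-9 + 1} = -10 + 5 \sqrt{-8} = -10 + 5 \cdot 2 i \sqrt{2} = -10 + 10 i \sqrt{2} \approx -10.0 + 14.142 i$)
$z{\left(G,r \right)} = r \left(-10 + 10 i \sqrt{2}\right)$ ($z{\left(G,r \right)} = 0 G + \left(-10 + 10 i \sqrt{2}\right) r = 0 + r \left(-10 + 10 i \sqrt{2}\right) = r \left(-10 + 10 i \sqrt{2}\right)$)
$\sqrt{429001 + \left(24 + z{\left(O,N{\left(2 \right)} \right)}\right)^{2}} = \sqrt{429001 + \left(24 + 10 \cdot 2 \left(-1 + i \sqrt{2}\right)\right)^{2}} = \sqrt{429001 + \left(24 - \left(20 - 20 i \sqrt{2}\right)\right)^{2}} = \sqrt{429001 + \left(4 + 20 i \sqrt{2}\right)^{2}}$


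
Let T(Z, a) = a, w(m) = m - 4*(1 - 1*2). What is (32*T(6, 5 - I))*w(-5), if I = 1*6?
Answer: 32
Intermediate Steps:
I = 6
w(m) = 4 + m (w(m) = m - 4*(1 - 2) = m - 4*(-1) = m + 4 = 4 + m)
(32*T(6, 5 - I))*w(-5) = (32*(5 - 1*6))*(4 - 5) = (32*(5 - 6))*(-1) = (32*(-1))*(-1) = -32*(-1) = 32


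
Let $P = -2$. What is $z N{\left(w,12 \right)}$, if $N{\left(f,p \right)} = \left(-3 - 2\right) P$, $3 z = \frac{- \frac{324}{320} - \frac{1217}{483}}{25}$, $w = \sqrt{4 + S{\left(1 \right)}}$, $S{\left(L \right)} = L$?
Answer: $- \frac{136483}{289800} \approx -0.47096$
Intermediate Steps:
$w = \sqrt{5}$ ($w = \sqrt{4 + 1} = \sqrt{5} \approx 2.2361$)
$z = - \frac{136483}{2898000}$ ($z = \frac{\left(- \frac{324}{320} - \frac{1217}{483}\right) \frac{1}{25}}{3} = \frac{\left(\left(-324\right) \frac{1}{320} - \frac{1217}{483}\right) \frac{1}{25}}{3} = \frac{\left(- \frac{81}{80} - \frac{1217}{483}\right) \frac{1}{25}}{3} = \frac{\left(- \frac{136483}{38640}\right) \frac{1}{25}}{3} = \frac{1}{3} \left(- \frac{136483}{966000}\right) = - \frac{136483}{2898000} \approx -0.047096$)
$N{\left(f,p \right)} = 10$ ($N{\left(f,p \right)} = \left(-3 - 2\right) \left(-2\right) = \left(-5\right) \left(-2\right) = 10$)
$z N{\left(w,12 \right)} = \left(- \frac{136483}{2898000}\right) 10 = - \frac{136483}{289800}$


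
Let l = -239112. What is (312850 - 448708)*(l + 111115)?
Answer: 17389416426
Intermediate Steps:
(312850 - 448708)*(l + 111115) = (312850 - 448708)*(-239112 + 111115) = -135858*(-127997) = 17389416426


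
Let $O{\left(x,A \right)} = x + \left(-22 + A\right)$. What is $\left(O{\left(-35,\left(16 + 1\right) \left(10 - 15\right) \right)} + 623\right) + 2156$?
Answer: $2637$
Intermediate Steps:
$O{\left(x,A \right)} = -22 + A + x$
$\left(O{\left(-35,\left(16 + 1\right) \left(10 - 15\right) \right)} + 623\right) + 2156 = \left(\left(-22 + \left(16 + 1\right) \left(10 - 15\right) - 35\right) + 623\right) + 2156 = \left(\left(-22 + 17 \left(-5\right) - 35\right) + 623\right) + 2156 = \left(\left(-22 - 85 - 35\right) + 623\right) + 2156 = \left(-142 + 623\right) + 2156 = 481 + 2156 = 2637$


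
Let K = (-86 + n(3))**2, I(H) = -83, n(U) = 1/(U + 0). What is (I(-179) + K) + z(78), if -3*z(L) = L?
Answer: 65068/9 ≈ 7229.8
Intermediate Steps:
n(U) = 1/U
z(L) = -L/3
K = 66049/9 (K = (-86 + 1/3)**2 = (-257/3)**2 = 66049/9 ≈ 7338.8)
(I(-179) + K) + z(78) = (-83 + 66049/9) - 1/3*78 = 65302/9 - 26 = 65068/9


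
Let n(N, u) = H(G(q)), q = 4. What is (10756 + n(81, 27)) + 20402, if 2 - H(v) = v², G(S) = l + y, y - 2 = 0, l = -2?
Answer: 31160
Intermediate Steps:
y = 2 (y = 2 + 0 = 2)
G(S) = 0 (G(S) = -2 + 2 = 0)
H(v) = 2 - v²
n(N, u) = 2 (n(N, u) = 2 - 1*0² = 2 - 1*0 = 2 + 0 = 2)
(10756 + n(81, 27)) + 20402 = (10756 + 2) + 20402 = 10758 + 20402 = 31160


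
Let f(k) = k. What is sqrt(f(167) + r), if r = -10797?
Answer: I*sqrt(10630) ≈ 103.1*I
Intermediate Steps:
sqrt(f(167) + r) = sqrt(167 - 10797) = sqrt(-10630) = I*sqrt(10630)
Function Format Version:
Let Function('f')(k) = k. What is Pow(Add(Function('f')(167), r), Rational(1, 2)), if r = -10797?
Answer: Mul(I, Pow(10630, Rational(1, 2))) ≈ Mul(103.10, I)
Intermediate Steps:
Pow(Add(Function('f')(167), r), Rational(1, 2)) = Pow(Add(167, -10797), Rational(1, 2)) = Pow(-10630, Rational(1, 2)) = Mul(I, Pow(10630, Rational(1, 2)))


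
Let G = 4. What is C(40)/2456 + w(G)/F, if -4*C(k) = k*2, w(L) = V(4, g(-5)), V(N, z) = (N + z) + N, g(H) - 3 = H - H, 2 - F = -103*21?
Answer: -4071/1329310 ≈ -0.0030625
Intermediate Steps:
F = 2165 (F = 2 - (-103)*21 = 2 - 1*(-2163) = 2 + 2163 = 2165)
g(H) = 3 (g(H) = 3 + (H - H) = 3 + 0 = 3)
V(N, z) = z + 2*N
w(L) = 11 (w(L) = 3 + 2*4 = 3 + 8 = 11)
C(k) = -k/2 (C(k) = -k*2/4 = -k/2)
C(40)/2456 + w(G)/F = -1/2*40/2456 + 11/2165 = -20*1/2456 + 11*(1/2165) = -5/614 + 11/2165 = -4071/1329310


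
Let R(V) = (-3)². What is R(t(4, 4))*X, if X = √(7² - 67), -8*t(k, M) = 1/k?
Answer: 27*I*√2 ≈ 38.184*I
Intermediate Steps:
t(k, M) = -1/(8*k)
X = 3*I*√2 (X = √(49 - 67) = √(-18) = 3*I*√2 ≈ 4.2426*I)
R(V) = 9
R(t(4, 4))*X = 9*(3*I*√2) = 27*I*√2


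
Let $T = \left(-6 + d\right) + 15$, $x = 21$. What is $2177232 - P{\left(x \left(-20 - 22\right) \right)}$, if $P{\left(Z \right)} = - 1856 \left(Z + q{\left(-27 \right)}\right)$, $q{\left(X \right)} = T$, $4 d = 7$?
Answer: $560192$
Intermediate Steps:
$d = \frac{7}{4}$ ($d = \frac{1}{4} \cdot 7 = \frac{7}{4} \approx 1.75$)
$T = \frac{43}{4}$ ($T = \left(-6 + \frac{7}{4}\right) + 15 = - \frac{17}{4} + 15 = \frac{43}{4} \approx 10.75$)
$q{\left(X \right)} = \frac{43}{4}$
$P{\left(Z \right)} = -19952 - 1856 Z$ ($P{\left(Z \right)} = - 1856 \left(Z + \frac{43}{4}\right) = - 1856 \left(\frac{43}{4} + Z\right) = -19952 - 1856 Z$)
$2177232 - P{\left(x \left(-20 - 22\right) \right)} = 2177232 - \left(-19952 - 1856 \cdot 21 \left(-20 - 22\right)\right) = 2177232 - \left(-19952 - 1856 \cdot 21 \left(-42\right)\right) = 2177232 - \left(-19952 - -1636992\right) = 2177232 - \left(-19952 + 1636992\right) = 2177232 - 1617040 = 560192$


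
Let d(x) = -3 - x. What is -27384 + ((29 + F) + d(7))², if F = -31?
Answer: -27240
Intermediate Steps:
-27384 + ((29 + F) + d(7))² = -27384 + ((29 - 31) + (-3 - 1*7))² = -27384 + (-2 + (-3 - 7))² = -27384 + (-2 - 10)² = -27384 + (-12)² = -27384 + 144 = -27240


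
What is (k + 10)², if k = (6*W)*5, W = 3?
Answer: 10000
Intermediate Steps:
k = 90 (k = (6*3)*5 = 18*5 = 90)
(k + 10)² = (90 + 10)² = 100² = 10000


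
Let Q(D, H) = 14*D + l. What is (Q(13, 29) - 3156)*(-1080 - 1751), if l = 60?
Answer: 8249534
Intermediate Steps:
Q(D, H) = 60 + 14*D (Q(D, H) = 14*D + 60 = 60 + 14*D)
(Q(13, 29) - 3156)*(-1080 - 1751) = ((60 + 14*13) - 3156)*(-1080 - 1751) = ((60 + 182) - 3156)*(-2831) = (242 - 3156)*(-2831) = -2914*(-2831) = 8249534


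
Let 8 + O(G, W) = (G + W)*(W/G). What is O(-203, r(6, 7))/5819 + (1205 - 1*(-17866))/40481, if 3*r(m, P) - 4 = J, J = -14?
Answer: 28843931791/61480883079 ≈ 0.46915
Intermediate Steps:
r(m, P) = -10/3 (r(m, P) = 4/3 + (⅓)*(-14) = 4/3 - 14/3 = -10/3)
O(G, W) = -8 + W*(G + W)/G (O(G, W) = -8 + (G + W)*(W/G) = -8 + W*(G + W)/G)
O(-203, r(6, 7))/5819 + (1205 - 1*(-17866))/40481 = (-8 - 10/3 + (-10/3)²/(-203))/5819 + (1205 - 1*(-17866))/40481 = (-8 - 10/3 - 1/203*100/9)*(1/5819) + (1205 + 17866)*(1/40481) = (-8 - 10/3 - 100/1827)*(1/5819) + 19071*(1/40481) = -20806/1827*1/5819 + 19071/40481 = -20806/10631313 + 19071/40481 = 28843931791/61480883079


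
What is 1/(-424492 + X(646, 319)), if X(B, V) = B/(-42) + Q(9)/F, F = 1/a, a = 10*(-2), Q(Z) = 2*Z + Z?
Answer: -21/8925995 ≈ -2.3527e-6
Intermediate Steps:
Q(Z) = 3*Z
a = -20
F = -1/20 (F = 1/(-20) = -1/20 ≈ -0.050000)
X(B, V) = -540 - B/42 (X(B, V) = B/(-42) + (3*9)/(-1/20) = B*(-1/42) + 27*(-20) = -B/42 - 540 = -540 - B/42)
1/(-424492 + X(646, 319)) = 1/(-424492 + (-540 - 1/42*646)) = 1/(-424492 + (-540 - 323/21)) = 1/(-424492 - 11663/21) = 1/(-8925995/21) = -21/8925995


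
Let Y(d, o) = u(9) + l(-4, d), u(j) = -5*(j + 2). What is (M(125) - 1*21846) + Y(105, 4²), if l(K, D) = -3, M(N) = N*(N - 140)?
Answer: -23779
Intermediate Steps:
M(N) = N*(-140 + N)
u(j) = -10 - 5*j (u(j) = -5*(2 + j) = -10 - 5*j)
Y(d, o) = -58 (Y(d, o) = (-10 - 5*9) - 3 = (-10 - 45) - 3 = -55 - 3 = -58)
(M(125) - 1*21846) + Y(105, 4²) = (125*(-140 + 125) - 1*21846) - 58 = (125*(-15) - 21846) - 58 = (-1875 - 21846) - 58 = -23721 - 58 = -23779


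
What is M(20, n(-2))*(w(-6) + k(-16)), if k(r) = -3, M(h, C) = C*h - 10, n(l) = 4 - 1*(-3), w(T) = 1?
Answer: -260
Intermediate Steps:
n(l) = 7 (n(l) = 4 + 3 = 7)
M(h, C) = -10 + C*h
M(20, n(-2))*(w(-6) + k(-16)) = (-10 + 7*20)*(1 - 3) = (-10 + 140)*(-2) = 130*(-2) = -260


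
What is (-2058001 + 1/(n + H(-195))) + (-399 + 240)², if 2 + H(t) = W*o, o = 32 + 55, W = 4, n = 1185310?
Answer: -2410106664319/1185656 ≈ -2.0327e+6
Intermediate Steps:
o = 87
H(t) = 346 (H(t) = -2 + 4*87 = -2 + 348 = 346)
(-2058001 + 1/(n + H(-195))) + (-399 + 240)² = (-2058001 + 1/(1185310 + 346)) + (-399 + 240)² = (-2058001 + 1/1185656) + (-159)² = (-2058001 + 1/1185656) + 25281 = -2440081233655/1185656 + 25281 = -2410106664319/1185656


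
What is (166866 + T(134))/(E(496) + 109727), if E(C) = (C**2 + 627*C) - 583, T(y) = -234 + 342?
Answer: 83487/333076 ≈ 0.25065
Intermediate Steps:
T(y) = 108
E(C) = -583 + C**2 + 627*C
(166866 + T(134))/(E(496) + 109727) = (166866 + 108)/((-583 + 496**2 + 627*496) + 109727) = 166974/((-583 + 246016 + 310992) + 109727) = 166974/(556425 + 109727) = 166974/666152 = 166974*(1/666152) = 83487/333076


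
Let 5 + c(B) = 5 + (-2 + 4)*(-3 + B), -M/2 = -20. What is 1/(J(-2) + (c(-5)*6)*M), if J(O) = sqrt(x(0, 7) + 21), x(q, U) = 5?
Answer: -1920/7372787 - sqrt(26)/14745574 ≈ -0.00026076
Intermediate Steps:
M = 40 (M = -2*(-20) = 40)
c(B) = -6 + 2*B (c(B) = -5 + (5 + (-2 + 4)*(-3 + B)) = -5 + (5 + 2*(-3 + B)) = -5 + (5 + (-6 + 2*B)) = -5 + (-1 + 2*B) = -6 + 2*B)
J(O) = sqrt(26) (J(O) = sqrt(5 + 21) = sqrt(26))
1/(J(-2) + (c(-5)*6)*M) = 1/(sqrt(26) + ((-6 + 2*(-5))*6)*40) = 1/(sqrt(26) + ((-6 - 10)*6)*40) = 1/(sqrt(26) - 16*6*40) = 1/(sqrt(26) - 96*40) = 1/(sqrt(26) - 3840) = 1/(-3840 + sqrt(26))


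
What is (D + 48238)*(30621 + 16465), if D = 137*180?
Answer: 3432475228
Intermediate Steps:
D = 24660
(D + 48238)*(30621 + 16465) = (24660 + 48238)*(30621 + 16465) = 72898*47086 = 3432475228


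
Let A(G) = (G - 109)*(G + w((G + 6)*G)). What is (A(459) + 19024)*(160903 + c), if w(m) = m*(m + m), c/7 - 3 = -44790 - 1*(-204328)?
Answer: 40743169909920848060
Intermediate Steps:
c = 1116787 (c = 21 + 7*(-44790 - 1*(-204328)) = 21 + 7*(-44790 + 204328) = 21 + 7*159538 = 21 + 1116766 = 1116787)
w(m) = 2*m² (w(m) = m*(2*m) = 2*m²)
A(G) = (-109 + G)*(G + 2*G²*(6 + G)²) (A(G) = (G - 109)*(G + 2*((G + 6)*G)²) = (-109 + G)*(G + 2*((6 + G)*G)²) = (-109 + G)*(G + 2*(G*(6 + G))²) = (-109 + G)*(G + 2*(G²*(6 + G)²)) = (-109 + G)*(G + 2*G²*(6 + G)²))
(A(459) + 19024)*(160903 + c) = (459*(-109 - 7847*459 - 2544*459² - 194*459³ + 2*459⁴) + 19024)*(160903 + 1116787) = (459*(-109 - 3601773 - 2544*210681 - 194*96702579 + 2*44386483761) + 19024)*1277690 = (459*(-109 - 3601773 - 535972464 - 18760300326 + 88772967522) + 19024)*1277690 = (459*69473092850 + 19024)*1277690 = (31888149618150 + 19024)*1277690 = 31888149637174*1277690 = 40743169909920848060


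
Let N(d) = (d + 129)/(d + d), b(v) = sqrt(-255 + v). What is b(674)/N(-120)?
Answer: -80*sqrt(419)/3 ≈ -545.85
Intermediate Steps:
N(d) = (129 + d)/(2*d) (N(d) = (129 + d)/((2*d)) = (129 + d)*(1/(2*d)) = (129 + d)/(2*d))
b(674)/N(-120) = sqrt(-255 + 674)/(((1/2)*(129 - 120)/(-120))) = sqrt(419)/(((1/2)*(-1/120)*9)) = sqrt(419)/(-3/80) = sqrt(419)*(-80/3) = -80*sqrt(419)/3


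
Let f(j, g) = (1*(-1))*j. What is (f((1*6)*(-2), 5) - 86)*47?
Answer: -3478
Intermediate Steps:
f(j, g) = -j
(f((1*6)*(-2), 5) - 86)*47 = (-1*6*(-2) - 86)*47 = (-6*(-2) - 86)*47 = (-1*(-12) - 86)*47 = (12 - 86)*47 = -74*47 = -3478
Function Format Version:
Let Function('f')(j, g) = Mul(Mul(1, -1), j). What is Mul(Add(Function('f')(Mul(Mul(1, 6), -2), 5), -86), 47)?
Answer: -3478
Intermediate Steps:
Function('f')(j, g) = Mul(-1, j)
Mul(Add(Function('f')(Mul(Mul(1, 6), -2), 5), -86), 47) = Mul(Add(Mul(-1, Mul(Mul(1, 6), -2)), -86), 47) = Mul(Add(Mul(-1, Mul(6, -2)), -86), 47) = Mul(Add(Mul(-1, -12), -86), 47) = Mul(Add(12, -86), 47) = Mul(-74, 47) = -3478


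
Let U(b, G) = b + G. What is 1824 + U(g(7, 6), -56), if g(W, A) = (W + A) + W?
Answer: 1788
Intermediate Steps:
g(W, A) = A + 2*W (g(W, A) = (A + W) + W = A + 2*W)
U(b, G) = G + b
1824 + U(g(7, 6), -56) = 1824 + (-56 + (6 + 2*7)) = 1824 + (-56 + (6 + 14)) = 1824 + (-56 + 20) = 1824 - 36 = 1788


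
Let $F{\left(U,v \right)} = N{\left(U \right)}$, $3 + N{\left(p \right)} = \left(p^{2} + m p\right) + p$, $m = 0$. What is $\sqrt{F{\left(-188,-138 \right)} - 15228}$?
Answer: $5 \sqrt{797} \approx 141.16$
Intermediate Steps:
$N{\left(p \right)} = -3 + p + p^{2}$ ($N{\left(p \right)} = -3 + \left(\left(p^{2} + 0 p\right) + p\right) = -3 + \left(\left(p^{2} + 0\right) + p\right) = -3 + \left(p^{2} + p\right) = -3 + \left(p + p^{2}\right) = -3 + p + p^{2}$)
$F{\left(U,v \right)} = -3 + U + U^{2}$
$\sqrt{F{\left(-188,-138 \right)} - 15228} = \sqrt{\left(-3 - 188 + \left(-188\right)^{2}\right) - 15228} = \sqrt{\left(-3 - 188 + 35344\right) - 15228} = \sqrt{35153 - 15228} = \sqrt{19925} = 5 \sqrt{797}$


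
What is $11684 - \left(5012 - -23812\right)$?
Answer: $-17140$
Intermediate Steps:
$11684 - \left(5012 - -23812\right) = 11684 - \left(5012 + 23812\right) = 11684 - 28824 = -17140$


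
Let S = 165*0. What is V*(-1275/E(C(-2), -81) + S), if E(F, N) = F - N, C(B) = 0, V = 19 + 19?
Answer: -16150/27 ≈ -598.15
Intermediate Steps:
V = 38
S = 0
V*(-1275/E(C(-2), -81) + S) = 38*(-1275/(0 - 1*(-81)) + 0) = 38*(-1275/(0 + 81) + 0) = 38*(-1275/81 + 0) = 38*(-1275*1/81 + 0) = 38*(-425/27 + 0) = 38*(-425/27) = -16150/27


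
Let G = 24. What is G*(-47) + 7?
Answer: -1121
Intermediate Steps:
G*(-47) + 7 = 24*(-47) + 7 = -1128 + 7 = -1121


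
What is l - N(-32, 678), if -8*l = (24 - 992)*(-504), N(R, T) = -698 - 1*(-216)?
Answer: -60502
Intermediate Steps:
N(R, T) = -482 (N(R, T) = -698 + 216 = -482)
l = -60984 (l = -(24 - 992)*(-504)/8 = -(-121)*(-504) = -1/8*487872 = -60984)
l - N(-32, 678) = -60984 - 1*(-482) = -60984 + 482 = -60502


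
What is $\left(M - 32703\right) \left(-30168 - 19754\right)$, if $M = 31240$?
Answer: $73035886$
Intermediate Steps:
$\left(M - 32703\right) \left(-30168 - 19754\right) = \left(31240 - 32703\right) \left(-30168 - 19754\right) = \left(-1463\right) \left(-49922\right) = 73035886$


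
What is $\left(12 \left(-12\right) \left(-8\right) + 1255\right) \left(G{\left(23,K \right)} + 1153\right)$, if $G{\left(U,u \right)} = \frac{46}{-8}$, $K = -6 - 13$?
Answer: $\frac{11045723}{4} \approx 2.7614 \cdot 10^{6}$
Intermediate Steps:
$K = -19$ ($K = -6 - 13 = -19$)
$G{\left(U,u \right)} = - \frac{23}{4}$ ($G{\left(U,u \right)} = 46 \left(- \frac{1}{8}\right) = - \frac{23}{4}$)
$\left(12 \left(-12\right) \left(-8\right) + 1255\right) \left(G{\left(23,K \right)} + 1153\right) = \left(12 \left(-12\right) \left(-8\right) + 1255\right) \left(- \frac{23}{4} + 1153\right) = \left(\left(-144\right) \left(-8\right) + 1255\right) \frac{4589}{4} = \left(1152 + 1255\right) \frac{4589}{4} = 2407 \cdot \frac{4589}{4} = \frac{11045723}{4}$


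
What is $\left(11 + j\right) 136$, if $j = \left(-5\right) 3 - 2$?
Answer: $-816$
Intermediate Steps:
$j = -17$ ($j = -15 - 2 = -17$)
$\left(11 + j\right) 136 = \left(11 - 17\right) 136 = \left(-6\right) 136 = -816$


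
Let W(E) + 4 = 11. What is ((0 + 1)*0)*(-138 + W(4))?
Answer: 0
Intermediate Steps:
W(E) = 7 (W(E) = -4 + 11 = 7)
((0 + 1)*0)*(-138 + W(4)) = ((0 + 1)*0)*(-138 + 7) = (1*0)*(-131) = 0*(-131) = 0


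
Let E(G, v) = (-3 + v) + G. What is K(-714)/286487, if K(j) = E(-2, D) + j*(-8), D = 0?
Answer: 5707/286487 ≈ 0.019921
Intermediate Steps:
E(G, v) = -3 + G + v
K(j) = -5 - 8*j (K(j) = (-3 - 2 + 0) + j*(-8) = -5 - 8*j)
K(-714)/286487 = (-5 - 8*(-714))/286487 = (-5 + 5712)*(1/286487) = 5707*(1/286487) = 5707/286487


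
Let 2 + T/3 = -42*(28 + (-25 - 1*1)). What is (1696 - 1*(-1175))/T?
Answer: -957/86 ≈ -11.128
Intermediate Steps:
T = -258 (T = -6 + 3*(-42*(28 + (-25 - 1*1))) = -6 + 3*(-42*(28 + (-25 - 1))) = -6 + 3*(-42*(28 - 26)) = -6 + 3*(-42*2) = -6 + 3*(-84) = -6 - 252 = -258)
(1696 - 1*(-1175))/T = (1696 - 1*(-1175))/(-258) = (1696 + 1175)*(-1/258) = 2871*(-1/258) = -957/86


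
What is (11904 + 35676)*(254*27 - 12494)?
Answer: -268160880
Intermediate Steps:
(11904 + 35676)*(254*27 - 12494) = 47580*(6858 - 12494) = 47580*(-5636) = -268160880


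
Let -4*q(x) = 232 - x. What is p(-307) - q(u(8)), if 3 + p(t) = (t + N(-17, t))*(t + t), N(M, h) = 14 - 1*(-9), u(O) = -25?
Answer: 697749/4 ≈ 1.7444e+5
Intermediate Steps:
N(M, h) = 23 (N(M, h) = 14 + 9 = 23)
p(t) = -3 + 2*t*(23 + t) (p(t) = -3 + (t + 23)*(t + t) = -3 + (23 + t)*(2*t) = -3 + 2*t*(23 + t))
q(x) = -58 + x/4 (q(x) = -(232 - x)/4 = -58 + x/4)
p(-307) - q(u(8)) = (-3 + 2*(-307)² + 46*(-307)) - (-58 + (¼)*(-25)) = (-3 + 2*94249 - 14122) - (-58 - 25/4) = (-3 + 188498 - 14122) - 1*(-257/4) = 174373 + 257/4 = 697749/4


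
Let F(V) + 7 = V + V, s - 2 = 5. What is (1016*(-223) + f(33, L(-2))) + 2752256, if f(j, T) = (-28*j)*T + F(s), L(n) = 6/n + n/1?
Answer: 2530315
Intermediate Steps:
s = 7 (s = 2 + 5 = 7)
L(n) = n + 6/n (L(n) = 6/n + n*1 = 6/n + n = n + 6/n)
F(V) = -7 + 2*V (F(V) = -7 + (V + V) = -7 + 2*V)
f(j, T) = 7 - 28*T*j (f(j, T) = (-28*j)*T + (-7 + 2*7) = -28*T*j + (-7 + 14) = -28*T*j + 7 = 7 - 28*T*j)
(1016*(-223) + f(33, L(-2))) + 2752256 = (1016*(-223) + (7 - 28*(-2 + 6/(-2))*33)) + 2752256 = (-226568 + (7 - 28*(-2 + 6*(-½))*33)) + 2752256 = (-226568 + (7 - 28*(-2 - 3)*33)) + 2752256 = (-226568 + (7 - 28*(-5)*33)) + 2752256 = (-226568 + (7 + 4620)) + 2752256 = (-226568 + 4627) + 2752256 = -221941 + 2752256 = 2530315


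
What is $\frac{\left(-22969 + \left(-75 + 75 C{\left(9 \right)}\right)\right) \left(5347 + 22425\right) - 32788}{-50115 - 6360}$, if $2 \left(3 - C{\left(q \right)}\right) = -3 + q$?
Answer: $\frac{640010756}{56475} \approx 11333.0$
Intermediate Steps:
$C{\left(q \right)} = \frac{9}{2} - \frac{q}{2}$ ($C{\left(q \right)} = 3 - \frac{-3 + q}{2} = 3 - \left(- \frac{3}{2} + \frac{q}{2}\right) = \frac{9}{2} - \frac{q}{2}$)
$\frac{\left(-22969 + \left(-75 + 75 C{\left(9 \right)}\right)\right) \left(5347 + 22425\right) - 32788}{-50115 - 6360} = \frac{\left(-22969 - \left(75 - 75 \left(\frac{9}{2} - \frac{9}{2}\right)\right)\right) \left(5347 + 22425\right) - 32788}{-50115 - 6360} = \frac{\left(-22969 - \left(75 - 75 \left(\frac{9}{2} - \frac{9}{2}\right)\right)\right) 27772 - 32788}{-56475} = \left(\left(-22969 + \left(-75 + 75 \cdot 0\right)\right) 27772 - 32788\right) \left(- \frac{1}{56475}\right) = \left(\left(-22969 + \left(-75 + 0\right)\right) 27772 - 32788\right) \left(- \frac{1}{56475}\right) = \left(\left(-22969 - 75\right) 27772 - 32788\right) \left(- \frac{1}{56475}\right) = \left(\left(-23044\right) 27772 - 32788\right) \left(- \frac{1}{56475}\right) = \left(-639977968 - 32788\right) \left(- \frac{1}{56475}\right) = \left(-640010756\right) \left(- \frac{1}{56475}\right) = \frac{640010756}{56475}$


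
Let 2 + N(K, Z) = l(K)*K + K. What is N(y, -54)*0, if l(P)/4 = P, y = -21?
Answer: 0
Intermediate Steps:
l(P) = 4*P
N(K, Z) = -2 + K + 4*K² (N(K, Z) = -2 + ((4*K)*K + K) = -2 + (4*K² + K) = -2 + (K + 4*K²) = -2 + K + 4*K²)
N(y, -54)*0 = (-2 - 21 + 4*(-21)²)*0 = (-2 - 21 + 4*441)*0 = (-2 - 21 + 1764)*0 = 1741*0 = 0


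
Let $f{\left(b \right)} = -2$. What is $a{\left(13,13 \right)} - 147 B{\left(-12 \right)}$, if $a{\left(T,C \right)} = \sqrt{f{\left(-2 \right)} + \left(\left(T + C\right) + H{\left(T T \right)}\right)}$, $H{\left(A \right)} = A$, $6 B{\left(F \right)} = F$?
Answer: $294 + \sqrt{193} \approx 307.89$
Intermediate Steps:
$B{\left(F \right)} = \frac{F}{6}$
$a{\left(T,C \right)} = \sqrt{-2 + C + T + T^{2}}$ ($a{\left(T,C \right)} = \sqrt{-2 + \left(\left(T + C\right) + T T\right)} = \sqrt{-2 + \left(\left(C + T\right) + T^{2}\right)} = \sqrt{-2 + \left(C + T + T^{2}\right)} = \sqrt{-2 + C + T + T^{2}}$)
$a{\left(13,13 \right)} - 147 B{\left(-12 \right)} = \sqrt{-2 + 13 + 13 + 13^{2}} - 147 \cdot \frac{1}{6} \left(-12\right) = \sqrt{-2 + 13 + 13 + 169} - -294 = \sqrt{193} + 294 = 294 + \sqrt{193}$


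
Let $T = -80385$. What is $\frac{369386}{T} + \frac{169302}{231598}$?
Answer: $- \frac{35969858779}{9308502615} \approx -3.8642$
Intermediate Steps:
$\frac{369386}{T} + \frac{169302}{231598} = \frac{369386}{-80385} + \frac{169302}{231598} = 369386 \left(- \frac{1}{80385}\right) + 169302 \cdot \frac{1}{231598} = - \frac{369386}{80385} + \frac{84651}{115799} = - \frac{35969858779}{9308502615}$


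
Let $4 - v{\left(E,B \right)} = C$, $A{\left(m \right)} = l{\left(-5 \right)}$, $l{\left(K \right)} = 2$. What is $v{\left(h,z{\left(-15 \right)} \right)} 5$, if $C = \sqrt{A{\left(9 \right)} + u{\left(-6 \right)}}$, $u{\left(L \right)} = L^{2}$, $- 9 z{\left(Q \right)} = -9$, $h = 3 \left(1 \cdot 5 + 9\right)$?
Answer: $20 - 5 \sqrt{38} \approx -10.822$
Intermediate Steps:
$h = 42$ ($h = 3 \left(5 + 9\right) = 3 \cdot 14 = 42$)
$z{\left(Q \right)} = 1$ ($z{\left(Q \right)} = \left(- \frac{1}{9}\right) \left(-9\right) = 1$)
$A{\left(m \right)} = 2$
$C = \sqrt{38}$ ($C = \sqrt{2 + \left(-6\right)^{2}} = \sqrt{2 + 36} = \sqrt{38} \approx 6.1644$)
$v{\left(E,B \right)} = 4 - \sqrt{38}$
$v{\left(h,z{\left(-15 \right)} \right)} 5 = \left(4 - \sqrt{38}\right) 5 = 20 - 5 \sqrt{38}$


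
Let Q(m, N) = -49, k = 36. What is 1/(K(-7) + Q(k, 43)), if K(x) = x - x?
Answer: -1/49 ≈ -0.020408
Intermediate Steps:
K(x) = 0
1/(K(-7) + Q(k, 43)) = 1/(0 - 49) = 1/(-49) = -1/49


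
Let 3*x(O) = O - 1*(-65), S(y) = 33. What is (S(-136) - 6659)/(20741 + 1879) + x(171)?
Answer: 295469/3770 ≈ 78.374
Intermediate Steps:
x(O) = 65/3 + O/3 (x(O) = (O - 1*(-65))/3 = (O + 65)/3 = (65 + O)/3 = 65/3 + O/3)
(S(-136) - 6659)/(20741 + 1879) + x(171) = (33 - 6659)/(20741 + 1879) + (65/3 + (⅓)*171) = -6626/22620 + (65/3 + 57) = -6626*1/22620 + 236/3 = -3313/11310 + 236/3 = 295469/3770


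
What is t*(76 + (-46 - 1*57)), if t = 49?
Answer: -1323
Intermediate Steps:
t*(76 + (-46 - 1*57)) = 49*(76 + (-46 - 1*57)) = 49*(76 + (-46 - 57)) = 49*(76 - 103) = 49*(-27) = -1323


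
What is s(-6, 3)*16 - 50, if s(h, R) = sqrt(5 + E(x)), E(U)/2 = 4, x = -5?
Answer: -50 + 16*sqrt(13) ≈ 7.6888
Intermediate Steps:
E(U) = 8 (E(U) = 2*4 = 8)
s(h, R) = sqrt(13) (s(h, R) = sqrt(5 + 8) = sqrt(13))
s(-6, 3)*16 - 50 = sqrt(13)*16 - 50 = 16*sqrt(13) - 50 = -50 + 16*sqrt(13)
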